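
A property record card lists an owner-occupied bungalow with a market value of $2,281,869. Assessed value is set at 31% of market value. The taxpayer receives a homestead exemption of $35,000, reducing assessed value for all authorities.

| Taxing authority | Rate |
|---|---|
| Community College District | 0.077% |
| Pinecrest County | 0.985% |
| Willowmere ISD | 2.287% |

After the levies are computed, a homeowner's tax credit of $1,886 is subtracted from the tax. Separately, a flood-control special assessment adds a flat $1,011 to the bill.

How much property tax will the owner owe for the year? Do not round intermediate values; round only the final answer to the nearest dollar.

$21,643

Assessed value = $2,281,869 × 0.31 = $707,379.39
Taxable value = $707,379.39 − $35,000 = $672,379.39
Community College District: $672,379.39 × 0.00077 = $517.7321303
Pinecrest County: $672,379.39 × 0.00985 = $6,622.9369915
Willowmere ISD: $672,379.39 × 0.02287 = $15,377.3166493
Levies subtotal = $22,517.9857711
After credit = $22,517.9857711 − $1,886 = $20,631.9857711
Total = $20,631.9857711 + $1,011 = $21,642.9857711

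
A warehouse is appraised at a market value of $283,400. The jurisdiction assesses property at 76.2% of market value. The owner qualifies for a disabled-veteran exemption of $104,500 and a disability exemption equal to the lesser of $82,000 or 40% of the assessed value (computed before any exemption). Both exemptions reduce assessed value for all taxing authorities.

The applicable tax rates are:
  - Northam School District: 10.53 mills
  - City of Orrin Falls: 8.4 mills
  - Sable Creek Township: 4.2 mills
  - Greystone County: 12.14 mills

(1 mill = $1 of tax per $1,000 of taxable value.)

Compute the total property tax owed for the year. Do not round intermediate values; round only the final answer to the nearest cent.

Assessed value = $283,400 × 0.762 = $215,950.8
Disability exemption = min($82,000, 40% × $215,950.8) = min($82,000, $86,380.32) = $82,000 (dollar cap binds)
Taxable value = $215,950.8 − $104,500 − $82,000 = $29,450.8
Northam School District: $29,450.8 × 0.01053 = $310.116924
City of Orrin Falls: $29,450.8 × 0.0084 = $247.38672
Sable Creek Township: $29,450.8 × 0.0042 = $123.69336
Greystone County: $29,450.8 × 0.01214 = $357.532712
Total = $1,038.729716

$1,038.73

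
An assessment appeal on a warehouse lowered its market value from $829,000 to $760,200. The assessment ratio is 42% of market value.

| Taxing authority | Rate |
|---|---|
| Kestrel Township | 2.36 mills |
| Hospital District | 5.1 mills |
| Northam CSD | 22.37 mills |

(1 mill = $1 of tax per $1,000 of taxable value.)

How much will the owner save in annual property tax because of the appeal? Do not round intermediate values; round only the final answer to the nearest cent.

$861.97

Old assessed value = $829,000 × 0.42 = $348,180
New assessed value = $760,200 × 0.42 = $319,284
Combined rate = 0.00236 + 0.0051 + 0.02237 = 0.02983
Old tax = $348,180 × 0.02983 = $10,386.2094
New tax = $319,284 × 0.02983 = $9,524.24172
Reduction = $10,386.2094 − $9,524.24172 = $861.96768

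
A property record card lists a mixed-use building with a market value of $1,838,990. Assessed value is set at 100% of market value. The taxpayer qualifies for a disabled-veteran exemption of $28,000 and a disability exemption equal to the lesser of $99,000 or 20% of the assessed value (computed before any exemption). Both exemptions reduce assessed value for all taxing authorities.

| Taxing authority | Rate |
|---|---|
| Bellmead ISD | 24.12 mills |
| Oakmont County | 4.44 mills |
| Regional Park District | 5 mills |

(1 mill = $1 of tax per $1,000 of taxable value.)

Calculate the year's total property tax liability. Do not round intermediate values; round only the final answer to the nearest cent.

$57,454.38

Assessed value = $1,838,990 × 1 = $1,838,990
Disability exemption = min($99,000, 20% × $1,838,990) = min($99,000, $367,798) = $99,000 (dollar cap binds)
Taxable value = $1,838,990 − $28,000 − $99,000 = $1,711,990
Bellmead ISD: $1,711,990 × 0.02412 = $41,293.1988
Oakmont County: $1,711,990 × 0.00444 = $7,601.2356
Regional Park District: $1,711,990 × 0.005 = $8,559.95
Total = $57,454.3844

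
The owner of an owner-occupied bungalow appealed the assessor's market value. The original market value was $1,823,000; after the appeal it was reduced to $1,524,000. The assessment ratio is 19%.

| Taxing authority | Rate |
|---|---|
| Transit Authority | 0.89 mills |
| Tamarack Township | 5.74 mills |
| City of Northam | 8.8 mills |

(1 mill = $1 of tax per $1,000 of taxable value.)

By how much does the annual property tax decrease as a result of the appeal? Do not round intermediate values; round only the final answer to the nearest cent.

Old assessed value = $1,823,000 × 0.19 = $346,370
New assessed value = $1,524,000 × 0.19 = $289,560
Combined rate = 0.00089 + 0.00574 + 0.0088 = 0.01543
Old tax = $346,370 × 0.01543 = $5,344.4891
New tax = $289,560 × 0.01543 = $4,467.9108
Reduction = $5,344.4891 − $4,467.9108 = $876.5783

$876.58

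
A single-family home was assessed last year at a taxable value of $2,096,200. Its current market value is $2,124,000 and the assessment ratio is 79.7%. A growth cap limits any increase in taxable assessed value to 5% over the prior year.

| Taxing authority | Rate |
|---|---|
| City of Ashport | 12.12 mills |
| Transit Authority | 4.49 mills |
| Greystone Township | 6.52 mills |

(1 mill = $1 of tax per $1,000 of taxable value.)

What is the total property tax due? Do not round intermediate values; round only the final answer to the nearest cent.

$39,155.11

Uncapped assessed value = $2,124,000 × 0.797 = $1,692,828
Cap limit = $2,096,200 × 1.05 = $2,201,010
Taxable assessed value = min($1,692,828, $2,201,010) = $1,692,828 (cap does not bind)
City of Ashport: $1,692,828 × 0.01212 = $20,517.07536
Transit Authority: $1,692,828 × 0.00449 = $7,600.79772
Greystone Township: $1,692,828 × 0.00652 = $11,037.23856
Total = $39,155.11164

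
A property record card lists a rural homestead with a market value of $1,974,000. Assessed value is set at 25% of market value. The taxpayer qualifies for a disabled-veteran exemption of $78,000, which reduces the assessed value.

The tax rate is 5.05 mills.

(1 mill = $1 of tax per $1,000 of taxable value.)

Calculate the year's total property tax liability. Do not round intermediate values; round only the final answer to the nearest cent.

Assessed value = $1,974,000 × 0.25 = $493,500
Taxable value = $493,500 − $78,000 = $415,500
Tax = $415,500 × 0.00505 = $2,098.275

$2,098.28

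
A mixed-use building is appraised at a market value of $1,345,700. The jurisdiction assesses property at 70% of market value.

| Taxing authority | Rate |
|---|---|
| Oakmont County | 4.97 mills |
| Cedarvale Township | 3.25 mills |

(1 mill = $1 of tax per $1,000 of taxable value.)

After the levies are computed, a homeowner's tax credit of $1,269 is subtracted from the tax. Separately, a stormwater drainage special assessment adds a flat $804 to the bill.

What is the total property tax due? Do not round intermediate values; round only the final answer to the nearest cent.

Assessed value = $1,345,700 × 0.7 = $941,990
Oakmont County: $941,990 × 0.00497 = $4,681.6903
Cedarvale Township: $941,990 × 0.00325 = $3,061.4675
Levies subtotal = $7,743.1578
After credit = $7,743.1578 − $1,269 = $6,474.1578
Total = $6,474.1578 + $804 = $7,278.1578

$7,278.16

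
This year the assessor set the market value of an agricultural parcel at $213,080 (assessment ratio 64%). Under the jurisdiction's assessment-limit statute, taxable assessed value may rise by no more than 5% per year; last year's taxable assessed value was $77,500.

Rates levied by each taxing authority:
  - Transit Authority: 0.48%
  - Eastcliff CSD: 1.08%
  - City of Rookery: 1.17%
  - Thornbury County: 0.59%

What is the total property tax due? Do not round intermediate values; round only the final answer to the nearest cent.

Uncapped assessed value = $213,080 × 0.64 = $136,371.2
Cap limit = $77,500 × 1.05 = $81,375
Taxable assessed value = min($136,371.2, $81,375) = $81,375 (cap binds)
Transit Authority: $81,375 × 0.0048 = $390.6
Eastcliff CSD: $81,375 × 0.0108 = $878.85
City of Rookery: $81,375 × 0.0117 = $952.0875
Thornbury County: $81,375 × 0.0059 = $480.1125
Total = $2,701.65

$2,701.65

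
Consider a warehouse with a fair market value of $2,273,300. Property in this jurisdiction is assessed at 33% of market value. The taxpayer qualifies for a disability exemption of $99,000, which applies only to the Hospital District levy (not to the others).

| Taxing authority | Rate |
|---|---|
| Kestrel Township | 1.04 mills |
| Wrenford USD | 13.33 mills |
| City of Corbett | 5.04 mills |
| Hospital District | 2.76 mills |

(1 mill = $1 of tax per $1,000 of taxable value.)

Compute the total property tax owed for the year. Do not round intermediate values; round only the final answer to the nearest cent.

$16,358.45

Assessed value = $2,273,300 × 0.33 = $750,189
Kestrel Township: $750,189 × 0.00104 = $780.19656
Wrenford USD: $750,189 × 0.01333 = $10,000.01937
City of Corbett: $750,189 × 0.00504 = $3,780.95256
Hospital District: ($750,189 − $99,000) × 0.00276 = $651,189 × 0.00276 = $1,797.28164
Total = $16,358.45013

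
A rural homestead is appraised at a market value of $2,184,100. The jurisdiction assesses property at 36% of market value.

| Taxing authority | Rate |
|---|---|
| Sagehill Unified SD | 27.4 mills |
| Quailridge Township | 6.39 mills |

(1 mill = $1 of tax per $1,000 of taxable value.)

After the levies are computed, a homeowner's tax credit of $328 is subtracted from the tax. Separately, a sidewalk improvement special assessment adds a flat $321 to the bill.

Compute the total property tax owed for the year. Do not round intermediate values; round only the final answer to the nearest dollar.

$26,561

Assessed value = $2,184,100 × 0.36 = $786,276
Sagehill Unified SD: $786,276 × 0.0274 = $21,543.9624
Quailridge Township: $786,276 × 0.00639 = $5,024.30364
Levies subtotal = $26,568.26604
After credit = $26,568.26604 − $328 = $26,240.26604
Total = $26,240.26604 + $321 = $26,561.26604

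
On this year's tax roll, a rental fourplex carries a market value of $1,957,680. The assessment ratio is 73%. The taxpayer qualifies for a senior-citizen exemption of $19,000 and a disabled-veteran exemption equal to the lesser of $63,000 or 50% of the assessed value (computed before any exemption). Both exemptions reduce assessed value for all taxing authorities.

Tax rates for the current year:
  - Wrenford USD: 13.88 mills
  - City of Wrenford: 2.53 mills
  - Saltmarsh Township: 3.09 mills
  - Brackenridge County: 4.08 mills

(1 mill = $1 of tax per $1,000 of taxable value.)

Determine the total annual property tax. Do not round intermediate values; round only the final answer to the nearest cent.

$31,764.77

Assessed value = $1,957,680 × 0.73 = $1,429,106.4
Disabled-veteran exemption = min($63,000, 50% × $1,429,106.4) = min($63,000, $714,553.2) = $63,000 (dollar cap binds)
Taxable value = $1,429,106.4 − $19,000 − $63,000 = $1,347,106.4
Wrenford USD: $1,347,106.4 × 0.01388 = $18,697.836832
City of Wrenford: $1,347,106.4 × 0.00253 = $3,408.179192
Saltmarsh Township: $1,347,106.4 × 0.00309 = $4,162.558776
Brackenridge County: $1,347,106.4 × 0.00408 = $5,496.194112
Total = $31,764.768912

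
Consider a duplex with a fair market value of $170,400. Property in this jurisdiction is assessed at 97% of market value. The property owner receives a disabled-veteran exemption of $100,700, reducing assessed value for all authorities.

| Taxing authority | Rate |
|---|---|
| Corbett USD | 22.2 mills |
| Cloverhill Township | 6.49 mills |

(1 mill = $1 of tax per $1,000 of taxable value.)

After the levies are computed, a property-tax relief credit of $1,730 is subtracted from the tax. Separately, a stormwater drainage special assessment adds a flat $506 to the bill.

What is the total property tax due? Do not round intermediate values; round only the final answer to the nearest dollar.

$629

Assessed value = $170,400 × 0.97 = $165,288
Taxable value = $165,288 − $100,700 = $64,588
Corbett USD: $64,588 × 0.0222 = $1,433.8536
Cloverhill Township: $64,588 × 0.00649 = $419.17612
Levies subtotal = $1,853.02972
After credit = $1,853.02972 − $1,730 = $123.02972
Total = $123.02972 + $506 = $629.02972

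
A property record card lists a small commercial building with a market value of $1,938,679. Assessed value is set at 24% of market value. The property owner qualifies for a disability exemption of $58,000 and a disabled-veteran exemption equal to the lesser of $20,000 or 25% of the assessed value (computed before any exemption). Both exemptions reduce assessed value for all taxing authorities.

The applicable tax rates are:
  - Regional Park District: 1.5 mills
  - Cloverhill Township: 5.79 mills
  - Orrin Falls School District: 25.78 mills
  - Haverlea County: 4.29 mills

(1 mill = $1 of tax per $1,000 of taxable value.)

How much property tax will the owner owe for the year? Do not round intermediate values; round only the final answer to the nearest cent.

Assessed value = $1,938,679 × 0.24 = $465,282.96
Disabled-veteran exemption = min($20,000, 25% × $465,282.96) = min($20,000, $116,320.74) = $20,000 (dollar cap binds)
Taxable value = $465,282.96 − $58,000 − $20,000 = $387,282.96
Regional Park District: $387,282.96 × 0.0015 = $580.92444
Cloverhill Township: $387,282.96 × 0.00579 = $2,242.3683384
Orrin Falls School District: $387,282.96 × 0.02578 = $9,984.1547088
Haverlea County: $387,282.96 × 0.00429 = $1,661.4438984
Total = $14,468.8913856

$14,468.89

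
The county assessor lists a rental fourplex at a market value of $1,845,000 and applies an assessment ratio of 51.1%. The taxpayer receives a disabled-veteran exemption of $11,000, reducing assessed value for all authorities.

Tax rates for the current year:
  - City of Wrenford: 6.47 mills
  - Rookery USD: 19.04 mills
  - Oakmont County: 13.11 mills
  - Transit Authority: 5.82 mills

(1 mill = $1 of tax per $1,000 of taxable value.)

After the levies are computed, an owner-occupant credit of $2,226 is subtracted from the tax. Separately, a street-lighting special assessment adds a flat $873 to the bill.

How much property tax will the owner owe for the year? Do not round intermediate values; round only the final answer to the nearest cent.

$40,055.97

Assessed value = $1,845,000 × 0.511 = $942,795
Taxable value = $942,795 − $11,000 = $931,795
City of Wrenford: $931,795 × 0.00647 = $6,028.71365
Rookery USD: $931,795 × 0.01904 = $17,741.3768
Oakmont County: $931,795 × 0.01311 = $12,215.83245
Transit Authority: $931,795 × 0.00582 = $5,423.0469
Levies subtotal = $41,408.9698
After credit = $41,408.9698 − $2,226 = $39,182.9698
Total = $39,182.9698 + $873 = $40,055.9698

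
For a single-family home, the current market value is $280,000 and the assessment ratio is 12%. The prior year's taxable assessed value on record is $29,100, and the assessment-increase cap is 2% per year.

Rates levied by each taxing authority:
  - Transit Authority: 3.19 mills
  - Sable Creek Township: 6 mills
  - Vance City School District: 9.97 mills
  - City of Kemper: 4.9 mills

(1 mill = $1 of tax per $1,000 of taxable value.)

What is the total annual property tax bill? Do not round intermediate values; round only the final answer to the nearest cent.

Uncapped assessed value = $280,000 × 0.12 = $33,600
Cap limit = $29,100 × 1.02 = $29,682
Taxable assessed value = min($33,600, $29,682) = $29,682 (cap binds)
Transit Authority: $29,682 × 0.00319 = $94.68558
Sable Creek Township: $29,682 × 0.006 = $178.092
Vance City School District: $29,682 × 0.00997 = $295.92954
City of Kemper: $29,682 × 0.0049 = $145.4418
Total = $714.14892

$714.15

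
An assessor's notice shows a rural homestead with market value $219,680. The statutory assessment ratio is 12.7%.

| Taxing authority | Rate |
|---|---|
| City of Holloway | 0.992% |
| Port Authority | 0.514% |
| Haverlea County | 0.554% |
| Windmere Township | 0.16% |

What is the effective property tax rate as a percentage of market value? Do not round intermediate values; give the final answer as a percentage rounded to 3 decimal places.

0.282%

Assessed value = $219,680 × 0.127 = $27,899.36
City of Holloway: $27,899.36 × 0.00992 = $276.7616512
Port Authority: $27,899.36 × 0.00514 = $143.4027104
Haverlea County: $27,899.36 × 0.00554 = $154.5624544
Windmere Township: $27,899.36 × 0.0016 = $44.638976
Total tax = $619.365792
Effective rate = $619.365792 ÷ $219,680 = 0.282% of market value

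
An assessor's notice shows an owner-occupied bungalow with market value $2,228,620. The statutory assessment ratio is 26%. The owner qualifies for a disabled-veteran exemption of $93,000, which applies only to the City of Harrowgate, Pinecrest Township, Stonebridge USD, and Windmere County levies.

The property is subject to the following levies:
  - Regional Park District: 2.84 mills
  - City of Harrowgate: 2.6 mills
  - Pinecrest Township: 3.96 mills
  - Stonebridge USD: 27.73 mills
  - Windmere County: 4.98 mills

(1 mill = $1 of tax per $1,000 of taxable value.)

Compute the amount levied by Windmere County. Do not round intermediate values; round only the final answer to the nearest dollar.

$2,422

Assessed value = $2,228,620 × 0.26 = $579,441.2
Windmere County taxable value = $579,441.2 − $93,000 = $486,441.2
Windmere County levy = $486,441.2 × 0.00498 = $2,422.477176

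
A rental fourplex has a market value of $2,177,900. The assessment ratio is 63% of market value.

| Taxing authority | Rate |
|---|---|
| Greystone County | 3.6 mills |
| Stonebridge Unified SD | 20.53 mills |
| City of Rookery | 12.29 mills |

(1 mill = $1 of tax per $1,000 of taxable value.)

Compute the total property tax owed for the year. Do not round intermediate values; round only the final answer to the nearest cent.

Assessed value = $2,177,900 × 0.63 = $1,372,077
Greystone County: $1,372,077 × 0.0036 = $4,939.4772
Stonebridge Unified SD: $1,372,077 × 0.02053 = $28,168.74081
City of Rookery: $1,372,077 × 0.01229 = $16,862.82633
Total = $4,939.4772 + $28,168.74081 + $16,862.82633 = $49,971.04434

$49,971.04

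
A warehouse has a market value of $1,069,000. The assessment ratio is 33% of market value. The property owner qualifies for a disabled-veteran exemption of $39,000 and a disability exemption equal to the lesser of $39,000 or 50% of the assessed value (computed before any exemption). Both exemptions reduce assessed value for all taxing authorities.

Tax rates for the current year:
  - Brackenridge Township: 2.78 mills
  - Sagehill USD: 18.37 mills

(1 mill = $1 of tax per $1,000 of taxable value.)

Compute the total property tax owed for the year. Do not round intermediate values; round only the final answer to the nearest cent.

Assessed value = $1,069,000 × 0.33 = $352,770
Disability exemption = min($39,000, 50% × $352,770) = min($39,000, $176,385) = $39,000 (dollar cap binds)
Taxable value = $352,770 − $39,000 − $39,000 = $274,770
Brackenridge Township: $274,770 × 0.00278 = $763.8606
Sagehill USD: $274,770 × 0.01837 = $5,047.5249
Total = $5,811.3855

$5,811.39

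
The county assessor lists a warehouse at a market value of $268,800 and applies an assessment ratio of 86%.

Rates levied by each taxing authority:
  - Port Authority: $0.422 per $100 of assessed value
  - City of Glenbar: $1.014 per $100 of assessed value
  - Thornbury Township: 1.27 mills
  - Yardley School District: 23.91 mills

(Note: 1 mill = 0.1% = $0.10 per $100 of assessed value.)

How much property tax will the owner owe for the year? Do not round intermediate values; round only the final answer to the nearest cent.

Assessed value = $268,800 × 0.86 = $231,168
Port Authority: $231,168 × 0.00422 = $975.52896
City of Glenbar: $231,168 × 0.01014 = $2,344.04352
Thornbury Township: $231,168 × 0.00127 = $293.58336
Yardley School District: $231,168 × 0.02391 = $5,527.22688
Total = $9,140.38272

$9,140.38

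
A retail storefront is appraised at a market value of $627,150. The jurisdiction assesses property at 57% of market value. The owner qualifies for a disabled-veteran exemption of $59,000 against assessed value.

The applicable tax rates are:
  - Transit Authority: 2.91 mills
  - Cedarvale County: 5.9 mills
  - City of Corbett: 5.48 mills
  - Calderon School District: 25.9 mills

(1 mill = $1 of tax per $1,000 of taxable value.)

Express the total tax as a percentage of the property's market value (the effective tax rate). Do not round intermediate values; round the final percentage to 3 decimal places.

Assessed value = $627,150 × 0.57 = $357,475.5
Taxable value = $357,475.5 − $59,000 = $298,475.5
Transit Authority: $298,475.5 × 0.00291 = $868.563705
Cedarvale County: $298,475.5 × 0.0059 = $1,761.00545
City of Corbett: $298,475.5 × 0.00548 = $1,635.64574
Calderon School District: $298,475.5 × 0.0259 = $7,730.51545
Total tax = $11,995.730345
Effective rate = $11,995.730345 ÷ $627,150 = 1.913% of market value

1.913%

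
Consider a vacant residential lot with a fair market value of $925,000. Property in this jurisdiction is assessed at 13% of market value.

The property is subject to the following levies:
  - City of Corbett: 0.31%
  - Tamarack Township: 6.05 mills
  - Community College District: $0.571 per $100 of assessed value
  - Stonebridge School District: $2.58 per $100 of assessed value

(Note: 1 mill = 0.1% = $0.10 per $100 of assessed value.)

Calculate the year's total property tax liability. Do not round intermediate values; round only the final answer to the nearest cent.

Assessed value = $925,000 × 0.13 = $120,250
City of Corbett: $120,250 × 0.0031 = $372.775
Tamarack Township: $120,250 × 0.00605 = $727.5125
Community College District: $120,250 × 0.00571 = $686.6275
Stonebridge School District: $120,250 × 0.0258 = $3,102.45
Total = $4,889.365

$4,889.37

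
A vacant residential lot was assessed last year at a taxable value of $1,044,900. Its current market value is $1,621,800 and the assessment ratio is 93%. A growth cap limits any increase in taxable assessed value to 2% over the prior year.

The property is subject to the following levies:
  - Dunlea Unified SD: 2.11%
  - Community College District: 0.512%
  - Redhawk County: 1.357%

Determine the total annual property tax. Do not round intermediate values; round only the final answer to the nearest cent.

Uncapped assessed value = $1,621,800 × 0.93 = $1,508,274
Cap limit = $1,044,900 × 1.02 = $1,065,798
Taxable assessed value = min($1,508,274, $1,065,798) = $1,065,798 (cap binds)
Dunlea Unified SD: $1,065,798 × 0.0211 = $22,488.3378
Community College District: $1,065,798 × 0.00512 = $5,456.88576
Redhawk County: $1,065,798 × 0.01357 = $14,462.87886
Total = $42,408.10242

$42,408.10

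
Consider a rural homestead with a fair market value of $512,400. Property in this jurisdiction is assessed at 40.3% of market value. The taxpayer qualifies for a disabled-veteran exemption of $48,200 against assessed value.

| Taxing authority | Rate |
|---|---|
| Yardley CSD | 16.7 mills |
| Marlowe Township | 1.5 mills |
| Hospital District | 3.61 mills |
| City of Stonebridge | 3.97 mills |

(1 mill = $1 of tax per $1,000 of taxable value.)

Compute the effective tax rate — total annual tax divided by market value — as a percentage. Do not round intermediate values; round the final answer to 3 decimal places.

Assessed value = $512,400 × 0.403 = $206,497.2
Taxable value = $206,497.2 − $48,200 = $158,297.2
Yardley CSD: $158,297.2 × 0.0167 = $2,643.56324
Marlowe Township: $158,297.2 × 0.0015 = $237.4458
Hospital District: $158,297.2 × 0.00361 = $571.452892
City of Stonebridge: $158,297.2 × 0.00397 = $628.439884
Total tax = $4,080.901816
Effective rate = $4,080.901816 ÷ $512,400 = 0.796% of market value

0.796%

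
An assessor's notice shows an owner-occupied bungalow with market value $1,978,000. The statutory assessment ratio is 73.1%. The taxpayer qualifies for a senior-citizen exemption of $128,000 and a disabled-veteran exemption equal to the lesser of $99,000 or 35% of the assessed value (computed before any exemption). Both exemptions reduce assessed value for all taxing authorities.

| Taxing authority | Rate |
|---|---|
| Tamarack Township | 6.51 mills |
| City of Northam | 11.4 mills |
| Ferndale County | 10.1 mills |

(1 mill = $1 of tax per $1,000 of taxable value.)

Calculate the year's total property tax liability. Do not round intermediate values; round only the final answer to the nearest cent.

Assessed value = $1,978,000 × 0.731 = $1,445,918
Disabled-veteran exemption = min($99,000, 35% × $1,445,918) = min($99,000, $506,071.3) = $99,000 (dollar cap binds)
Taxable value = $1,445,918 − $128,000 − $99,000 = $1,218,918
Tamarack Township: $1,218,918 × 0.00651 = $7,935.15618
City of Northam: $1,218,918 × 0.0114 = $13,895.6652
Ferndale County: $1,218,918 × 0.0101 = $12,311.0718
Total = $34,141.89318

$34,141.89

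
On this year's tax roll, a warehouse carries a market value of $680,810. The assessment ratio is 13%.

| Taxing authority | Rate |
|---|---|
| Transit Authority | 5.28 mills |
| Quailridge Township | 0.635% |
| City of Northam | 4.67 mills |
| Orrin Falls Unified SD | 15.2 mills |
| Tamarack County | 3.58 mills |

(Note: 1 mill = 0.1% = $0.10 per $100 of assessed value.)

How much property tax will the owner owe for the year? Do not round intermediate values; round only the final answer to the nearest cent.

Assessed value = $680,810 × 0.13 = $88,505.3
Transit Authority: $88,505.3 × 0.00528 = $467.307984
Quailridge Township: $88,505.3 × 0.00635 = $562.008655
City of Northam: $88,505.3 × 0.00467 = $413.319751
Orrin Falls Unified SD: $88,505.3 × 0.0152 = $1,345.28056
Tamarack County: $88,505.3 × 0.00358 = $316.848974
Total = $3,104.765924

$3,104.77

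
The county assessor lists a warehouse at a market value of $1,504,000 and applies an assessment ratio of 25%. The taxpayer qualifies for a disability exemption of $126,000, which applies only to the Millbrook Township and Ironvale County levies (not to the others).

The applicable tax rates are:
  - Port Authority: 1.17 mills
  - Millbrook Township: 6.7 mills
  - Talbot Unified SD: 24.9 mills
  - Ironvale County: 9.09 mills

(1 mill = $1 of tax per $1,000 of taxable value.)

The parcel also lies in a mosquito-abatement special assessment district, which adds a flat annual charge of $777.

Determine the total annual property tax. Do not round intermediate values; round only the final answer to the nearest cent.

Assessed value = $1,504,000 × 0.25 = $376,000
Port Authority: $376,000 × 0.00117 = $439.92
Millbrook Township: ($376,000 − $126,000) × 0.0067 = $250,000 × 0.0067 = $1,675
Talbot Unified SD: $376,000 × 0.0249 = $9,362.4
Ironvale County: ($376,000 − $126,000) × 0.00909 = $250,000 × 0.00909 = $2,272.5
Levies subtotal = $13,749.82
Total = $13,749.82 + $777 = $14,526.82

$14,526.82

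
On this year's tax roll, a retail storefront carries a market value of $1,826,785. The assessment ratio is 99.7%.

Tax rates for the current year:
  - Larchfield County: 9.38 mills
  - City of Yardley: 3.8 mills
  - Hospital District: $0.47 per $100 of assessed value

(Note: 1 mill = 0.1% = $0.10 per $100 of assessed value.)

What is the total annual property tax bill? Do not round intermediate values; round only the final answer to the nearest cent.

Assessed value = $1,826,785 × 0.997 = $1,821,304.645
Larchfield County: $1,821,304.645 × 0.00938 = $17,083.8375701
City of Yardley: $1,821,304.645 × 0.0038 = $6,920.957651
Hospital District: $1,821,304.645 × 0.0047 = $8,560.1318315
Total = $32,564.9270526

$32,564.93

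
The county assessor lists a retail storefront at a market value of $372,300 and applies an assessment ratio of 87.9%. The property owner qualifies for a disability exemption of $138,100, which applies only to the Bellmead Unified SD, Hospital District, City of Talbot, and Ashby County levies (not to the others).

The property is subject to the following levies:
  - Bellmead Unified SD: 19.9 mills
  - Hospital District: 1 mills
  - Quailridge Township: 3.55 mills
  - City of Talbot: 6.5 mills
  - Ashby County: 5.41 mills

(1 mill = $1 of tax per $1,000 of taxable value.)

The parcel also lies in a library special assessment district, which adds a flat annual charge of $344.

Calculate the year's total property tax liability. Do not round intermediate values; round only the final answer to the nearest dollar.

Assessed value = $372,300 × 0.879 = $327,251.7
Bellmead Unified SD: ($327,251.7 − $138,100) × 0.0199 = $189,151.7 × 0.0199 = $3,764.11883
Hospital District: ($327,251.7 − $138,100) × 0.001 = $189,151.7 × 0.001 = $189.1517
Quailridge Township: $327,251.7 × 0.00355 = $1,161.743535
City of Talbot: ($327,251.7 − $138,100) × 0.0065 = $189,151.7 × 0.0065 = $1,229.48605
Ashby County: ($327,251.7 − $138,100) × 0.00541 = $189,151.7 × 0.00541 = $1,023.310697
Levies subtotal = $7,367.810812
Total = $7,367.810812 + $344 = $7,711.810812

$7,712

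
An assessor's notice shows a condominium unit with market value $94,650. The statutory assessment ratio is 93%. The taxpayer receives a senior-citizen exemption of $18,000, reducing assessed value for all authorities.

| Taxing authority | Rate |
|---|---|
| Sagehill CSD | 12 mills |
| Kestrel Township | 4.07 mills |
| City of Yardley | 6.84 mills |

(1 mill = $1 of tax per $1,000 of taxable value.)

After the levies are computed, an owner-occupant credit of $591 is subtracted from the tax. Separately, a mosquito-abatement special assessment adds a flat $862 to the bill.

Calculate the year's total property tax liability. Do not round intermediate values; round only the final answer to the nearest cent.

Assessed value = $94,650 × 0.93 = $88,024.5
Taxable value = $88,024.5 − $18,000 = $70,024.5
Sagehill CSD: $70,024.5 × 0.012 = $840.294
Kestrel Township: $70,024.5 × 0.00407 = $284.999715
City of Yardley: $70,024.5 × 0.00684 = $478.96758
Levies subtotal = $1,604.261295
After credit = $1,604.261295 − $591 = $1,013.261295
Total = $1,013.261295 + $862 = $1,875.261295

$1,875.26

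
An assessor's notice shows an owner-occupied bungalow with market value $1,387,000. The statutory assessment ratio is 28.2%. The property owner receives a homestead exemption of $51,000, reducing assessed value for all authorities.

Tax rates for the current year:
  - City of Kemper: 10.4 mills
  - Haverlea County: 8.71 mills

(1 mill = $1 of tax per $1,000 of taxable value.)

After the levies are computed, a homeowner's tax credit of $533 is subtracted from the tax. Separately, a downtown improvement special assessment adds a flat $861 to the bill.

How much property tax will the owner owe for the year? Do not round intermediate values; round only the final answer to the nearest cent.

$6,827.96

Assessed value = $1,387,000 × 0.282 = $391,134
Taxable value = $391,134 − $51,000 = $340,134
City of Kemper: $340,134 × 0.0104 = $3,537.3936
Haverlea County: $340,134 × 0.00871 = $2,962.56714
Levies subtotal = $6,499.96074
After credit = $6,499.96074 − $533 = $5,966.96074
Total = $5,966.96074 + $861 = $6,827.96074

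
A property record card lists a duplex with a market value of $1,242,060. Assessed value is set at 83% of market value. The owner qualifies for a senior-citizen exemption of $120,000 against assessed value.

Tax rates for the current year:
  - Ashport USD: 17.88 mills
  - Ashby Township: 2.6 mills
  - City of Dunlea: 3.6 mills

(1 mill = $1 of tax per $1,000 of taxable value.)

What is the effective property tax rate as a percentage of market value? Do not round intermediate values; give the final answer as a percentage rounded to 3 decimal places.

1.766%

Assessed value = $1,242,060 × 0.83 = $1,030,909.8
Taxable value = $1,030,909.8 − $120,000 = $910,909.8
Ashport USD: $910,909.8 × 0.01788 = $16,287.067224
Ashby Township: $910,909.8 × 0.0026 = $2,368.36548
City of Dunlea: $910,909.8 × 0.0036 = $3,279.27528
Total tax = $21,934.707984
Effective rate = $21,934.707984 ÷ $1,242,060 = 1.766% of market value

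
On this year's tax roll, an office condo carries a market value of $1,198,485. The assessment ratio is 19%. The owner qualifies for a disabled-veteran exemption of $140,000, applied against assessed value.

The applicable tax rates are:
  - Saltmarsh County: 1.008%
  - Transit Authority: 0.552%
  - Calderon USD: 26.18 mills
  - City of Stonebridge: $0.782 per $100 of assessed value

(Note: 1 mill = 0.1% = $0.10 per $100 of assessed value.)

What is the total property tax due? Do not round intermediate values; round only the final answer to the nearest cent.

Assessed value = $1,198,485 × 0.19 = $227,712.15
Taxable value = $227,712.15 − $140,000 = $87,712.15
Saltmarsh County: $87,712.15 × 0.01008 = $884.138472
Transit Authority: $87,712.15 × 0.00552 = $484.171068
Calderon USD: $87,712.15 × 0.02618 = $2,296.304087
City of Stonebridge: $87,712.15 × 0.00782 = $685.909013
Total = $4,350.52264

$4,350.52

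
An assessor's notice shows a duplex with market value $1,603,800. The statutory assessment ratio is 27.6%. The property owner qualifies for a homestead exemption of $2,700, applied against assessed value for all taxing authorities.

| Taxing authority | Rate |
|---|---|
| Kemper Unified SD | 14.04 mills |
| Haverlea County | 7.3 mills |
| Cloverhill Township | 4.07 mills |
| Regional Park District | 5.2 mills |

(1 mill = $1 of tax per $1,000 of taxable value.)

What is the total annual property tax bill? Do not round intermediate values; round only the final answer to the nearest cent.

Assessed value = $1,603,800 × 0.276 = $442,648.8
Taxable value = $442,648.8 − $2,700 = $439,948.8
Kemper Unified SD: $439,948.8 × 0.01404 = $6,176.881152
Haverlea County: $439,948.8 × 0.0073 = $3,211.62624
Cloverhill Township: $439,948.8 × 0.00407 = $1,790.591616
Regional Park District: $439,948.8 × 0.0052 = $2,287.73376
Total = $6,176.881152 + $3,211.62624 + $1,790.591616 + $2,287.73376 = $13,466.832768

$13,466.83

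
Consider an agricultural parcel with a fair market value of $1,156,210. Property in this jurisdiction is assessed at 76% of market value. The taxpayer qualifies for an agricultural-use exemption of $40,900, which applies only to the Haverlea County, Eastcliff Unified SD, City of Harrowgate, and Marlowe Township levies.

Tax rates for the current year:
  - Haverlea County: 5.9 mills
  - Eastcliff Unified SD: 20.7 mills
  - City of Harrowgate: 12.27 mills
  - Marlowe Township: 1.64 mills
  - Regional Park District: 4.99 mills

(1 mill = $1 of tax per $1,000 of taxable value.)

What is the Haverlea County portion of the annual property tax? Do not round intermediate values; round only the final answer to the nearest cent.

Assessed value = $1,156,210 × 0.76 = $878,719.6
Haverlea County taxable value = $878,719.6 − $40,900 = $837,819.6
Haverlea County levy = $837,819.6 × 0.0059 = $4,943.13564

$4,943.14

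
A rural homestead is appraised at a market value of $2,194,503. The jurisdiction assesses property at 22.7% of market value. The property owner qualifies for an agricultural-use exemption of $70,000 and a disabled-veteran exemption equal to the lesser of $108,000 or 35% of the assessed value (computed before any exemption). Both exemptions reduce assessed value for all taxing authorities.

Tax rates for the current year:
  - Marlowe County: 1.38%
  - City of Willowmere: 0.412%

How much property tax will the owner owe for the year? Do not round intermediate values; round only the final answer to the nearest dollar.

Assessed value = $2,194,503 × 0.227 = $498,152.181
Disabled-veteran exemption = min($108,000, 35% × $498,152.181) = min($108,000, $174,353.26335) = $108,000 (dollar cap binds)
Taxable value = $498,152.181 − $70,000 − $108,000 = $320,152.181
Marlowe County: $320,152.181 × 0.0138 = $4,418.1000978
City of Willowmere: $320,152.181 × 0.00412 = $1,319.02698572
Total = $5,737.12708352

$5,737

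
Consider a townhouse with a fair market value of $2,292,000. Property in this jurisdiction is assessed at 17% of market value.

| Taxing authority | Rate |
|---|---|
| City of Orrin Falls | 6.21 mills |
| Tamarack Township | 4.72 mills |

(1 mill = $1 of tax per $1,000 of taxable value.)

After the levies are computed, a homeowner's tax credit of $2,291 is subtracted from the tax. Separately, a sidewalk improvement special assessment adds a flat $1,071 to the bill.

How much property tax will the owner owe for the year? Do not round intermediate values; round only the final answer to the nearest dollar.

Assessed value = $2,292,000 × 0.17 = $389,640
City of Orrin Falls: $389,640 × 0.00621 = $2,419.6644
Tamarack Township: $389,640 × 0.00472 = $1,839.1008
Levies subtotal = $4,258.7652
After credit = $4,258.7652 − $2,291 = $1,967.7652
Total = $1,967.7652 + $1,071 = $3,038.7652

$3,039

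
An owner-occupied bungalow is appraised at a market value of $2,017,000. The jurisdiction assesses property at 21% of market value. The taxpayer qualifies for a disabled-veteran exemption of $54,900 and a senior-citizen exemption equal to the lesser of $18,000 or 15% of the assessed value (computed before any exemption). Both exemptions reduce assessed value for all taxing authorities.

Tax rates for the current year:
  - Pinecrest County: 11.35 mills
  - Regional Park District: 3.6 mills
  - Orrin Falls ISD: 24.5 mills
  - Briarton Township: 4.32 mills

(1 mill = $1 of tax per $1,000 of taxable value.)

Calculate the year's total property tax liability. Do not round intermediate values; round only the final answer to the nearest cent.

$15,348.83

Assessed value = $2,017,000 × 0.21 = $423,570
Senior-citizen exemption = min($18,000, 15% × $423,570) = min($18,000, $63,535.5) = $18,000 (dollar cap binds)
Taxable value = $423,570 − $54,900 − $18,000 = $350,670
Pinecrest County: $350,670 × 0.01135 = $3,980.1045
Regional Park District: $350,670 × 0.0036 = $1,262.412
Orrin Falls ISD: $350,670 × 0.0245 = $8,591.415
Briarton Township: $350,670 × 0.00432 = $1,514.8944
Total = $15,348.8259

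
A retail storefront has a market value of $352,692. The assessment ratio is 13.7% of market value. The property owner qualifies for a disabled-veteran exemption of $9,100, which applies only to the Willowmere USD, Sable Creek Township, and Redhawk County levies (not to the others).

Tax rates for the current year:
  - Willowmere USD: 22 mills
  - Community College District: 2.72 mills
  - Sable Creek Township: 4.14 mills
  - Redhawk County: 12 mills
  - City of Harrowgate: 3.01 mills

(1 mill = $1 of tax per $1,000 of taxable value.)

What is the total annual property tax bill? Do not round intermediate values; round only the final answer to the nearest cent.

$1,772.67

Assessed value = $352,692 × 0.137 = $48,318.804
Willowmere USD: ($48,318.804 − $9,100) × 0.022 = $39,218.804 × 0.022 = $862.813688
Community College District: $48,318.804 × 0.00272 = $131.42714688
Sable Creek Township: ($48,318.804 − $9,100) × 0.00414 = $39,218.804 × 0.00414 = $162.36584856
Redhawk County: ($48,318.804 − $9,100) × 0.012 = $39,218.804 × 0.012 = $470.625648
City of Harrowgate: $48,318.804 × 0.00301 = $145.43960004
Total = $1,772.67193148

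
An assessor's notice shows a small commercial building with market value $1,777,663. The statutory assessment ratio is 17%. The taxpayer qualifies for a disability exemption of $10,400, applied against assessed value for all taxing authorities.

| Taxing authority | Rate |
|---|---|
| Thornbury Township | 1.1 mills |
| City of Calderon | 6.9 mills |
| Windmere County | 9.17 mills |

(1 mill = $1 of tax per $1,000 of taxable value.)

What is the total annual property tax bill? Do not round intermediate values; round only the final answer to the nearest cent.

Assessed value = $1,777,663 × 0.17 = $302,202.71
Taxable value = $302,202.71 − $10,400 = $291,802.71
Thornbury Township: $291,802.71 × 0.0011 = $320.982981
City of Calderon: $291,802.71 × 0.0069 = $2,013.438699
Windmere County: $291,802.71 × 0.00917 = $2,675.8308507
Total = $320.982981 + $2,013.438699 + $2,675.8308507 = $5,010.2525307

$5,010.25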